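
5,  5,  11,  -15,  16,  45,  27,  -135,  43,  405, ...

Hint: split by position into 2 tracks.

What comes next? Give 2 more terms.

Split by position mod 2 into 2 tracks.
Stream A: 5, 11, 16, 27, 43 (a Fibonacci-like recurrence a_n = a_{n-1} + a_{n-2}).
Stream B: 5, -15, 45, -135, 405 (geometric, ×-3 each step).
Position 11 → stream A, term 6 = 70.
Term 12 comes from stream B (its 6th entry): -1215.

70, -1215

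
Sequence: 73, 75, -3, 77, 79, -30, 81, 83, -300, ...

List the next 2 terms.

Reading positions in blocks of 3 reveals the pattern AAB — 2 tracks woven together.
Track A = 73, 75, 77, 79, 81, 83: arithmetic, step +2.
Track B = -3, -30, -300: multiplying by 10 each time.
Term 10 comes from track A (its 7th entry): 85.
Term 11 comes from track A (its 8th entry): 87.

85, 87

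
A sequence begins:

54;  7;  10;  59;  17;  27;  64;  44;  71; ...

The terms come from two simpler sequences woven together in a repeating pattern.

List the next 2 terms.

The slot pattern repeats as ABB (period 3), so there are 2 interleaved tracks.
Subsequence A is 54, 59, 64, which is adding 5 each time.
Subsequence B is 7, 10, 17, 27, 44, 71, which is a Fibonacci-like recurrence a_n = a_{n-1} + a_{n-2}.
The 10th slot belongs to subsequence A; its 4th term is 69.
Position 11 → subsequence B, term 7 = 115.

69, 115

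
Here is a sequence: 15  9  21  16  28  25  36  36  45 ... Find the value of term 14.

81

The terms cycle through 2 interleaved subsequences.
Subsequence A: 15, 21, 28, 36, 45. Triangular numbers starting at T_5.
Subsequence B: 9, 16, 25, 36. Perfect squares starting at 3².
Position 14 → subsequence B, term 7 = 81.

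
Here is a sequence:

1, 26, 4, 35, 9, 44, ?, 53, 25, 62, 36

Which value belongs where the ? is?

Positions 1, 3, 5, … form one subsequence and positions 2, 4, 6, … form another.
Track A: 1, 4, 9, ?, 25, 36. The squares 1², 2², 3², ….
Track B: 26, 35, 44, 53, 62. Arithmetic, step +9.
Track A's pattern makes the blank 16.

16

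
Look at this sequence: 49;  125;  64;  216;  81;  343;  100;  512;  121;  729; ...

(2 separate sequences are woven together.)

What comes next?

The terms cycle through 2 interleaved subsequences.
Stream A: 49, 64, 81, 100, 121 (perfect squares starting at 7²).
Stream B: 125, 216, 343, 512, 729 (consecutive cubes n³ from n = 5).
Position 11 → stream A, term 6 = 144.

144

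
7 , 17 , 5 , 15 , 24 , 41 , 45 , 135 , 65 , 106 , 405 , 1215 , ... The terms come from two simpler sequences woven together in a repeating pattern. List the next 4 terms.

171, 277, 3645, 10935

Reading positions in blocks of 4 reveals the pattern AABB — 2 tracks woven together.
Track A: 7, 17, 24, 41, 65, 106 — Fibonacci-style (each term is the sum of the two before it).
Track B: 5, 15, 45, 135, 405, 1215 — a geometric progression (common ratio 3).
Position 13 falls in track A as its term 7, giving 171.
Position 14 falls in track A as its term 8, giving 277.
The 15th slot belongs to track B; its 7th term is 3645.
The 16th slot belongs to track B; its 8th term is 10935.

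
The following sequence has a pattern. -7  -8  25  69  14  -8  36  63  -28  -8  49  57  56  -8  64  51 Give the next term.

Taking every 4th term gives 4 separate tracks.
Subsequence A = -7, 14, -28, 56: geometric, ×-2 each step.
Subsequence B = -8, -8, -8, -8: constant -8.
Subsequence C = 25, 36, 49, 64: consecutive squares n² from n = 5.
Subsequence D = 69, 63, 57, 51: subtracting 6 each time.
The 17th slot belongs to subsequence A; its 5th term is -112.

-112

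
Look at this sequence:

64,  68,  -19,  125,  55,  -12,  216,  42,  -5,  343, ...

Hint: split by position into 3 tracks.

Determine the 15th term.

Taking every 3rd term gives 3 separate tracks.
Track A: 64, 125, 216, 343 (the cubes 4³, 5³, 6³, …).
Track B: 68, 55, 42 (subtracting 13 each time).
Track C: -19, -12, -5 (adding 7 each time).
Position 15 falls in track C as its term 5, giving 9.

9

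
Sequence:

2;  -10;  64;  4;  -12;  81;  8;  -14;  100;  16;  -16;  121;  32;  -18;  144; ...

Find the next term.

Split by position mod 3: positions 1, 4, 7, … form one track, and each other residue class forms its own.
Subsequence A: 2, 4, 8, 16, 32 (powers 2^1, 2^2, 2^3, …).
Subsequence B: -10, -12, -14, -16, -18 (arithmetic with common difference −2).
Subsequence C: 64, 81, 100, 121, 144 (perfect squares starting at 8²).
Term 16 comes from subsequence A (its 6th entry): 64.

64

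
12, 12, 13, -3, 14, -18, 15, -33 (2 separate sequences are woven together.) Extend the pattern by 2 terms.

16, -48

Taking every 2nd term gives 2 separate tracks.
Subsequence A: 12, 13, 14, 15. Arithmetic with common difference +1.
Subsequence B: 12, -3, -18, -33. Subtracting 15 each time.
Term 9 comes from subsequence A (its 5th entry): 16.
Term 10 comes from subsequence B (its 5th entry): -48.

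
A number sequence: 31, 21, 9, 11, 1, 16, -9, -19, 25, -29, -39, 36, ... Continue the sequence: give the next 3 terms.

-49, -59, 49

The slot pattern repeats as AAB (period 3), so there are 2 interleaved tracks.
Subsequence A is 31, 21, 11, 1, -9, -19, -29, -39, which is subtracting 10 each time.
Subsequence B is 9, 16, 25, 36, which is the squares 3², 4², 5², ….
Position 13 → subsequence A, term 9 = -49.
The 14th slot belongs to subsequence A; its 10th term is -59.
The 15th slot belongs to subsequence B; its 5th term is 49.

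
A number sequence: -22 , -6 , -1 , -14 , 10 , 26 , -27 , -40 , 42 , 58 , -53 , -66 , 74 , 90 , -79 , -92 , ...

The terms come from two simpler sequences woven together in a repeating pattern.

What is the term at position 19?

Positions follow the repeating pattern AABB; grouping by letter gives 2 tracks.
Track A: -22, -6, 10, 26, 42, 58, 74, 90 (arithmetic with common difference +16).
Track B: -1, -14, -27, -40, -53, -66, -79, -92 (arithmetic, step −13).
Position 19 → track B, term 9 = -105.

-105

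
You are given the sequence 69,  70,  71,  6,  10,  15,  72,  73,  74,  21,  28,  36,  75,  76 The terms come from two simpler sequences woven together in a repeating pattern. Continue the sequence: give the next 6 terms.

Reading positions in blocks of 6 reveals the pattern AAABBB — 2 tracks woven together.
Track A is 69, 70, 71, 72, 73, 74, 75, 76, which is arithmetic with common difference +1.
Track B is 6, 10, 15, 21, 28, 36, which is triangular numbers starting at T_3.
Position 15 falls in track A as its term 9, giving 77.
The 16th slot belongs to track B; its 7th term is 45.
Position 17 → track B, term 8 = 55.
The 18th slot belongs to track B; its 9th term is 66.
Position 19 → track A, term 10 = 78.
Position 20 → track A, term 11 = 79.

77, 45, 55, 66, 78, 79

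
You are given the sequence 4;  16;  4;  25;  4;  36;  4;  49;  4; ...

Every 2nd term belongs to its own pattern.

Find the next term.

64

Split by position mod 2 into 2 tracks.
Track A is 4, 4, 4, 4, 4, which is the constant sequence 4.
Track B is 16, 25, 36, 49, which is consecutive squares n² from n = 4.
Position 10 → track B, term 5 = 64.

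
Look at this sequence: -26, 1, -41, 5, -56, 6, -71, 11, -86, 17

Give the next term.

The terms cycle through 2 interleaved subsequences.
Stream A: -26, -41, -56, -71, -86 (arithmetic with common difference −15).
Stream B: 1, 5, 6, 11, 17 (each term equals the sum of the previous two).
Position 11 falls in stream A as its term 6, giving -101.

-101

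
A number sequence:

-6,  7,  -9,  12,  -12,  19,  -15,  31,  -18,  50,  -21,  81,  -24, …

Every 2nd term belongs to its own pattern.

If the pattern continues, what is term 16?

212

Split by position mod 2 into 2 tracks.
Stream A = -6, -9, -12, -15, -18, -21, -24: arithmetic with common difference −3.
Stream B = 7, 12, 19, 31, 50, 81: each term equals the sum of the previous two.
The 16th slot belongs to stream B; its 8th term is 212.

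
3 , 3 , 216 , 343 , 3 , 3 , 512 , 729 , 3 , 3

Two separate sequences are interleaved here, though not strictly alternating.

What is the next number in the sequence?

The slot pattern repeats as AABB (period 4), so there are 2 interleaved tracks.
Stream A: 3, 3, 3, 3, 3, 3 (constant 3).
Stream B: 216, 343, 512, 729 (perfect cubes starting at 6³).
Position 11 → stream B, term 5 = 1000.

1000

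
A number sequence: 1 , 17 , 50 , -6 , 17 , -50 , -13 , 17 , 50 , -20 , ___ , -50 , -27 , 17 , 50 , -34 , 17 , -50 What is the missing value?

17

Taking every 3rd term gives 3 separate tracks.
Subsequence A is 1, -6, -13, -20, -27, -34, which is arithmetic, step −7.
Subsequence B is 17, 17, 17, ?, 17, 17, which is always 17.
Subsequence C is 50, -50, 50, -50, 50, -50, which is the oscillation 50·(−1)^(n+1).
So the missing entry in subsequence B is 17.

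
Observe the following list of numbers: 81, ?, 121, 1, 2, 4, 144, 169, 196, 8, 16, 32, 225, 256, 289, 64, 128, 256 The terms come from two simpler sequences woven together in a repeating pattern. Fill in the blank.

100

Positions follow the repeating pattern AAABBB; grouping by letter gives 2 tracks.
Track A: 81, ?, 121, 144, 169, 196, 225, 256, 289 — the squares 9², 10², 11², ….
Track B: 1, 2, 4, 8, 16, 32, 64, 128, 256 — multiplying by 2 each time.
Track A's pattern makes the blank 100.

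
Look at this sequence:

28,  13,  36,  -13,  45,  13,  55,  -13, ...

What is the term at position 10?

13

Odd-indexed and even-indexed terms follow separate rules.
Track A: 28, 36, 45, 55. Triangular numbers starting at T_7.
Track B: 13, -13, 13, -13. The oscillation 13·(−1)^(n+1).
The 10th slot belongs to track B; its 5th term is 13.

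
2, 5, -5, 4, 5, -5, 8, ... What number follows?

5

Positions follow the repeating pattern ABB; grouping by letter gives 2 tracks.
Stream A: 2, 4, 8 — geometric with ratio 2.
Stream B: 5, -5, 5, -5 — alternating ±5.
Term 8 comes from stream B (its 5th entry): 5.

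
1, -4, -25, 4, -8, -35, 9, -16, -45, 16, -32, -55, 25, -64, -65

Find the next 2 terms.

Split by position mod 3 into 3 tracks.
Stream A is 1, 4, 9, 16, 25, which is consecutive squares n² from n = 1.
Stream B is -4, -8, -16, -32, -64, which is a geometric progression (common ratio 2).
Stream C is -25, -35, -45, -55, -65, which is linear: a_n = -15 − 10·n.
The 16th slot belongs to stream A; its 6th term is 36.
The 17th slot belongs to stream B; its 6th term is -128.

36, -128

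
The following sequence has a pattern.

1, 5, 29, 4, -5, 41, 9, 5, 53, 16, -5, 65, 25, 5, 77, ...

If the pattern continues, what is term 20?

5

Split by position mod 3 into 3 tracks.
Track A: 1, 4, 9, 16, 25. Perfect squares starting at 1².
Track B: 5, -5, 5, -5, 5. Alternating ±5.
Track C: 29, 41, 53, 65, 77. Arithmetic with common difference +12.
Position 20 falls in track B as its term 7, giving 5.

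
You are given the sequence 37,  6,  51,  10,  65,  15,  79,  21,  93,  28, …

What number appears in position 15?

The terms cycle through 2 interleaved subsequences.
Track A = 37, 51, 65, 79, 93: adding 14 each time.
Track B = 6, 10, 15, 21, 28: triangular numbers starting at T_3.
Position 15 → track A, term 8 = 135.

135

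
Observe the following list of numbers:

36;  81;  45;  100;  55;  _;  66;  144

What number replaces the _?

121

Taking every 2nd term gives 2 separate tracks.
Track A: 36, 45, 55, 66 — the triangular numbers T_8, T_9, ….
Track B: 81, 100, ?, 144 — consecutive squares n² from n = 9.
The gap is track B's term 3; the rule gives 121.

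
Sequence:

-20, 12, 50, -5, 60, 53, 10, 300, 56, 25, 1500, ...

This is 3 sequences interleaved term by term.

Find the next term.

59

Read the sequence 3 terms at a time; column i is its own pattern.
Stream A: -20, -5, 10, 25. Arithmetic with common difference +15.
Stream B: 12, 60, 300, 1500. Multiplying by 5 each time.
Stream C: 50, 53, 56. Arithmetic, step +3.
Position 12 → stream C, term 4 = 59.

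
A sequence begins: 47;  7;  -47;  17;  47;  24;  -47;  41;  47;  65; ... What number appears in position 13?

Taking every 2nd term gives 2 separate tracks.
Track A: 47, -47, 47, -47, 47 — alternating ±47.
Track B: 7, 17, 24, 41, 65 — each term equals the sum of the previous two.
Term 13 comes from track A (its 7th entry): 47.

47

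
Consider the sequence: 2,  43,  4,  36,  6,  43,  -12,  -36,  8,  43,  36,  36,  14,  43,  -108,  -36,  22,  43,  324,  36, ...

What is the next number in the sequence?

36

The terms cycle through 4 interleaved subsequences.
Track A: 2, 6, 8, 14, 22 (Fibonacci-style (each term is the sum of the two before it)).
Track B: 43, 43, 43, 43, 43 (the constant sequence 43).
Track C: 4, -12, 36, -108, 324 (multiplying by -3 each time).
Track D: 36, -36, 36, -36, 36 (the oscillation 36·(−1)^(n+1)).
Position 21 falls in track A as its term 6, giving 36.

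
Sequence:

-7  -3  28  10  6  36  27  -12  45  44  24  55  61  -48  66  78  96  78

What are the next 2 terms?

95, -192

Split by position mod 3: positions 1, 4, 7, … form one track, and each other residue class forms its own.
Stream A: -7, 10, 27, 44, 61, 78. Adding 17 each time.
Stream B: -3, 6, -12, 24, -48, 96. Multiplying by -2 each time.
Stream C: 28, 36, 45, 55, 66, 78. The triangular numbers T_7, T_8, ….
Term 19 comes from stream A (its 7th entry): 95.
The 20th slot belongs to stream B; its 7th term is -192.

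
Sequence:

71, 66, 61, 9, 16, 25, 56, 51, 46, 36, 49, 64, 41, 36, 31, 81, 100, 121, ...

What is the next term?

26

Reading positions in blocks of 6 reveals the pattern AAABBB — 2 tracks woven together.
Stream A is 71, 66, 61, 56, 51, 46, 41, 36, 31, which is linear: a_n = 76 − 5·n.
Stream B is 9, 16, 25, 36, 49, 64, 81, 100, 121, which is perfect squares starting at 3².
Position 19 → stream A, term 10 = 26.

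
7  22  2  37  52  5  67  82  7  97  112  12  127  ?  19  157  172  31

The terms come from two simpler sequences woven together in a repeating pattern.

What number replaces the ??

142

Reading positions in blocks of 3 reveals the pattern AAB — 2 tracks woven together.
Subsequence A: 7, 22, 37, 52, 67, 82, 97, 112, 127, ?, 157, 172. Adding 15 each time.
Subsequence B: 2, 5, 7, 12, 19, 31. Each term equals the sum of the previous two.
So the missing entry in subsequence A is 142.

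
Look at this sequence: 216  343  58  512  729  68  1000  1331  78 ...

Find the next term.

1728

The slot pattern repeats as AAB (period 3), so there are 2 interleaved tracks.
Track A: 216, 343, 512, 729, 1000, 1331 (the cubes 6³, 7³, 8³, …).
Track B: 58, 68, 78 (adding 10 each time).
Position 10 → track A, term 7 = 1728.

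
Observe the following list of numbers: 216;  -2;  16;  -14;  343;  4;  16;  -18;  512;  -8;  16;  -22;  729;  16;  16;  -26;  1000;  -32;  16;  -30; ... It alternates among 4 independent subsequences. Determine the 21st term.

Split by position mod 4 into 4 tracks.
Subsequence A: 216, 343, 512, 729, 1000. Perfect cubes starting at 6³.
Subsequence B: -2, 4, -8, 16, -32. Multiplying by -2 each time.
Subsequence C: 16, 16, 16, 16, 16. The constant sequence 16.
Subsequence D: -14, -18, -22, -26, -30. Arithmetic, step −4.
Term 21 comes from subsequence A (its 6th entry): 1331.

1331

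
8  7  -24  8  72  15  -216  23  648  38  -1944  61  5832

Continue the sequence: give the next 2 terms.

99, -17496

Positions 1, 3, 5, … form one subsequence and positions 2, 4, 6, … form another.
Stream A = 8, -24, 72, -216, 648, -1944, 5832: geometric with ratio -3.
Stream B = 7, 8, 15, 23, 38, 61: Fibonacci-style (each term is the sum of the two before it).
The 14th slot belongs to stream B; its 7th term is 99.
The 15th slot belongs to stream A; its 8th term is -17496.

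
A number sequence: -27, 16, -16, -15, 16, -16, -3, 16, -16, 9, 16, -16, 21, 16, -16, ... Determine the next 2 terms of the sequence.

33, 16

Reading positions in blocks of 3 reveals the pattern ABB — 2 tracks woven together.
Stream A: -27, -15, -3, 9, 21 (linear: a_n = -39 + 12·n).
Stream B: 16, -16, 16, -16, 16, -16, 16, -16, 16, -16 (oscillating between 16 and -16).
The 16th slot belongs to stream A; its 6th term is 33.
Term 17 comes from stream B (its 11th entry): 16.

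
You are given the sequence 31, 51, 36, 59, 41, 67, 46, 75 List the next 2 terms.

Odd-indexed and even-indexed terms follow separate rules.
Stream A is 31, 36, 41, 46, which is adding 5 each time.
Stream B is 51, 59, 67, 75, which is linear: a_n = 43 + 8·n.
Term 9 comes from stream A (its 5th entry): 51.
Term 10 comes from stream B (its 5th entry): 83.

51, 83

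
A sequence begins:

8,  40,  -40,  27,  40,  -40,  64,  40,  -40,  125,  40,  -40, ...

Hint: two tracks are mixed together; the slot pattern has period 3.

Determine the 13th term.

Positions follow the repeating pattern ABB; grouping by letter gives 2 tracks.
Stream A: 8, 27, 64, 125 — consecutive cubes n³ from n = 2.
Stream B: 40, -40, 40, -40, 40, -40, 40, -40 — the oscillation 40·(−1)^(n+1).
Position 13 falls in stream A as its term 5, giving 216.

216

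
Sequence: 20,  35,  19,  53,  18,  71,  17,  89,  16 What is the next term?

Positions 1, 3, 5, … form one subsequence and positions 2, 4, 6, … form another.
Subsequence A: 20, 19, 18, 17, 16 (linear: a_n = 21 − n).
Subsequence B: 35, 53, 71, 89 (arithmetic, step +18).
The 10th slot belongs to subsequence B; its 5th term is 107.

107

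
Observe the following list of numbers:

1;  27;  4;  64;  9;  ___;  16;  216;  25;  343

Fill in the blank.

125

Split by position mod 2 into 2 tracks.
Track A: 1, 4, 9, 16, 25 (consecutive squares n² from n = 1).
Track B: 27, 64, ?, 216, 343 (perfect cubes starting at 3³).
So the missing entry in track B is 125.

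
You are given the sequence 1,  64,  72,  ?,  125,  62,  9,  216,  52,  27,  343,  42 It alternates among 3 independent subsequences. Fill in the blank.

Read the sequence 3 terms at a time; column i is its own pattern.
Track A: 1, ?, 9, 27. Successive powers of 3.
Track B: 64, 125, 216, 343. Perfect cubes starting at 4³.
Track C: 72, 62, 52, 42. Linear: a_n = 82 − 10·n.
The gap is track A's term 2; the rule gives 3.

3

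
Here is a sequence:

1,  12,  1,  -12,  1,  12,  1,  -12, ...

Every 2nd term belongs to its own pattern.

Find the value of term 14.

Odd-indexed and even-indexed terms follow separate rules.
Stream A = 1, 1, 1, 1: always 1.
Stream B = 12, -12, 12, -12: oscillating between 12 and -12.
Term 14 comes from stream B (its 7th entry): 12.

12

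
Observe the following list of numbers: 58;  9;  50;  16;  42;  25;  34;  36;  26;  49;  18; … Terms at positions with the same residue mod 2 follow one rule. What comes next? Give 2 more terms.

Positions 1, 3, 5, … form one subsequence and positions 2, 4, 6, … form another.
Subsequence A is 58, 50, 42, 34, 26, 18, which is linear: a_n = 66 − 8·n.
Subsequence B is 9, 16, 25, 36, 49, which is consecutive squares n² from n = 3.
The 12th slot belongs to subsequence B; its 6th term is 64.
Term 13 comes from subsequence A (its 7th entry): 10.

64, 10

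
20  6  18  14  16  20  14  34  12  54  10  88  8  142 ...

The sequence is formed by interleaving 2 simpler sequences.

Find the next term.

6

Positions 1, 3, 5, … form one subsequence and positions 2, 4, 6, … form another.
Subsequence A: 20, 18, 16, 14, 12, 10, 8 (linear: a_n = 22 − 2·n).
Subsequence B: 6, 14, 20, 34, 54, 88, 142 (Fibonacci-style (each term is the sum of the two before it)).
The 15th slot belongs to subsequence A; its 8th term is 6.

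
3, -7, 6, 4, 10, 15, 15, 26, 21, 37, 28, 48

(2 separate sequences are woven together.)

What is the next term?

Positions 1, 3, 5, … form one subsequence and positions 2, 4, 6, … form another.
Subsequence A: 3, 6, 10, 15, 21, 28 — the triangular numbers T_2, T_3, ….
Subsequence B: -7, 4, 15, 26, 37, 48 — linear: a_n = -18 + 11·n.
Position 13 → subsequence A, term 7 = 36.

36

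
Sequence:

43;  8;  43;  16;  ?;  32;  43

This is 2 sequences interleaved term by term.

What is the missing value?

43

The terms cycle through 2 interleaved subsequences.
Subsequence A: 43, 43, ?, 43 — the constant sequence 43.
Subsequence B: 8, 16, 32 — powers of 2.
Filling subsequence A at index 3 by its rule yields 43.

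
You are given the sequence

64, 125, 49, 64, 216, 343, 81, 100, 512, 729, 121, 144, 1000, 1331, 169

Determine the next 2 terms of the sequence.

Reading positions in blocks of 4 reveals the pattern AABB — 2 tracks woven together.
Subsequence A = 64, 125, 216, 343, 512, 729, 1000, 1331: consecutive cubes n³ from n = 4.
Subsequence B = 49, 64, 81, 100, 121, 144, 169: the squares 7², 8², 9², ….
Position 16 falls in subsequence B as its term 8, giving 196.
Position 17 falls in subsequence A as its term 9, giving 1728.

196, 1728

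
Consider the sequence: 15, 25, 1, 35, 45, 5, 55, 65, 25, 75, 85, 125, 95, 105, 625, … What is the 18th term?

3125

The slot pattern repeats as AAB (period 3), so there are 2 interleaved tracks.
Track A is 15, 25, 35, 45, 55, 65, 75, 85, 95, 105, which is arithmetic, step +10.
Track B is 1, 5, 25, 125, 625, which is successive powers of 5.
Position 18 falls in track B as its term 6, giving 3125.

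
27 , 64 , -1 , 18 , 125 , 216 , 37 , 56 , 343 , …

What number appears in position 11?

75

Positions follow the repeating pattern AABB; grouping by letter gives 2 tracks.
Stream A: 27, 64, 125, 216, 343 — the cubes 3³, 4³, 5³, ….
Stream B: -1, 18, 37, 56 — arithmetic, step +19.
Position 11 → stream B, term 5 = 75.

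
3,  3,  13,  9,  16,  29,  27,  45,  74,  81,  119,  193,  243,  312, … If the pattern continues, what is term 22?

6561

Reading positions in blocks of 3 reveals the pattern ABB — 2 tracks woven together.
Subsequence A: 3, 9, 27, 81, 243 — powers 3^1, 3^2, 3^3, ….
Subsequence B: 3, 13, 16, 29, 45, 74, 119, 193, 312 — a Fibonacci-like recurrence a_n = a_{n-1} + a_{n-2}.
Position 22 falls in subsequence A as its term 8, giving 6561.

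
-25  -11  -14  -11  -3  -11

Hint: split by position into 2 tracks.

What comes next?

Taking every 2nd term gives 2 separate tracks.
Track A: -25, -14, -3 (linear: a_n = -36 + 11·n).
Track B: -11, -11, -11 (constant -11).
Term 7 comes from track A (its 4th entry): 8.

8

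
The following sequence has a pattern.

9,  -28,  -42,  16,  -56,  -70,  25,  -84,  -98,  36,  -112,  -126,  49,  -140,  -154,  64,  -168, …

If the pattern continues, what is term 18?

-182

The slot pattern repeats as ABB (period 3), so there are 2 interleaved tracks.
Subsequence A: 9, 16, 25, 36, 49, 64 (perfect squares starting at 3²).
Subsequence B: -28, -42, -56, -70, -84, -98, -112, -126, -140, -154, -168 (arithmetic with common difference −14).
The 18th slot belongs to subsequence B; its 12th term is -182.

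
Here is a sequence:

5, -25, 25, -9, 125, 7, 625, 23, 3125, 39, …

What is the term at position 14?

The terms cycle through 2 interleaved subsequences.
Track A = 5, 25, 125, 625, 3125: geometric, ×5 each step.
Track B = -25, -9, 7, 23, 39: arithmetic with common difference +16.
Position 14 → track B, term 7 = 71.

71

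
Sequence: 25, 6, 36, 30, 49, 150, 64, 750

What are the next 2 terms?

Odd-indexed and even-indexed terms follow separate rules.
Stream A: 25, 36, 49, 64 — the squares 5², 6², 7², ….
Stream B: 6, 30, 150, 750 — geometric, ×5 each step.
Term 9 comes from stream A (its 5th entry): 81.
Position 10 falls in stream B as its term 5, giving 3750.

81, 3750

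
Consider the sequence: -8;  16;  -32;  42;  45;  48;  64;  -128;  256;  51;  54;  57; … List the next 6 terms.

-512, 1024, -2048, 60, 63, 66

The slot pattern repeats as AAABBB (period 6), so there are 2 interleaved tracks.
Subsequence A is -8, 16, -32, 64, -128, 256, which is geometric, ×-2 each step.
Subsequence B is 42, 45, 48, 51, 54, 57, which is adding 3 each time.
Position 13 falls in subsequence A as its term 7, giving -512.
The 14th slot belongs to subsequence A; its 8th term is 1024.
Position 15 falls in subsequence A as its term 9, giving -2048.
Term 16 comes from subsequence B (its 7th entry): 60.
Position 17 falls in subsequence B as its term 8, giving 63.
Position 18 → subsequence B, term 9 = 66.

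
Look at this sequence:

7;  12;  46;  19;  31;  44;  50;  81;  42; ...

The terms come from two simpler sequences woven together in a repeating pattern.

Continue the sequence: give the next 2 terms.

131, 212

Reading positions in blocks of 3 reveals the pattern AAB — 2 tracks woven together.
Track A: 7, 12, 19, 31, 50, 81 (a Fibonacci-like recurrence a_n = a_{n-1} + a_{n-2}).
Track B: 46, 44, 42 (subtracting 2 each time).
The 10th slot belongs to track A; its 7th term is 131.
Position 11 → track A, term 8 = 212.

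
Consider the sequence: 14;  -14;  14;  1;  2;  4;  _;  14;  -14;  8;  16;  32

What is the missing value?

The slot pattern repeats as AAABBB (period 6), so there are 2 interleaved tracks.
Track A = 14, -14, 14, ?, 14, -14: the oscillation 14·(−1)^(n+1).
Track B = 1, 2, 4, 8, 16, 32: powers of 2.
So the missing entry in track A is -14.

-14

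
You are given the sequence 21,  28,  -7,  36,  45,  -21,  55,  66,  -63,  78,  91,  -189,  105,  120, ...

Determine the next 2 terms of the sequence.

-567, 136

Positions follow the repeating pattern AAB; grouping by letter gives 2 tracks.
Subsequence A is 21, 28, 36, 45, 55, 66, 78, 91, 105, 120, which is the triangular numbers T_6, T_7, ….
Subsequence B is -7, -21, -63, -189, which is geometric, ×3 each step.
Term 15 comes from subsequence B (its 5th entry): -567.
Position 16 falls in subsequence A as its term 11, giving 136.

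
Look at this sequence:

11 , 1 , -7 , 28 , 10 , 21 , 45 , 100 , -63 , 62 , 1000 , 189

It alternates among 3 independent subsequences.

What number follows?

79

Read the sequence 3 terms at a time; column i is its own pattern.
Track A: 11, 28, 45, 62 — linear: a_n = -6 + 17·n.
Track B: 1, 10, 100, 1000 — powers of 10.
Track C: -7, 21, -63, 189 — geometric with ratio -3.
Position 13 → track A, term 5 = 79.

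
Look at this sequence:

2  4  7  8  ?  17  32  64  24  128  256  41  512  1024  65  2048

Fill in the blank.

16

The slot pattern repeats as AAB (period 3), so there are 2 interleaved tracks.
Stream A: 2, 4, 8, ?, 32, 64, 128, 256, 512, 1024, 2048. Powers of 2.
Stream B: 7, 17, 24, 41, 65. Fibonacci-style (each term is the sum of the two before it).
So the missing entry in stream A is 16.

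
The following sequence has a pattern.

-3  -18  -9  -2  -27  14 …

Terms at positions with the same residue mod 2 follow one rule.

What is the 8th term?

30

Odd-indexed and even-indexed terms follow separate rules.
Track A: -3, -9, -27 (multiplying by 3 each time).
Track B: -18, -2, 14 (arithmetic, step +16).
Position 8 → track B, term 4 = 30.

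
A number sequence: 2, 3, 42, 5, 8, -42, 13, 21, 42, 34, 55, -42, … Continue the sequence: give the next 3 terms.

89, 144, 42

Positions follow the repeating pattern AAB; grouping by letter gives 2 tracks.
Subsequence A: 2, 3, 5, 8, 13, 21, 34, 55. Fibonacci-style (each term is the sum of the two before it).
Subsequence B: 42, -42, 42, -42. Alternating ±42.
Position 13 → subsequence A, term 9 = 89.
Term 14 comes from subsequence A (its 10th entry): 144.
Term 15 comes from subsequence B (its 5th entry): 42.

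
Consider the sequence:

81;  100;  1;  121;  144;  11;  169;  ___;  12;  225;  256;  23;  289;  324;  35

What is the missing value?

196

The slot pattern repeats as AAB (period 3), so there are 2 interleaved tracks.
Track A: 81, 100, 121, 144, 169, ?, 225, 256, 289, 324 — consecutive squares n² from n = 9.
Track B: 1, 11, 12, 23, 35 — Fibonacci-style (each term is the sum of the two before it).
So the missing entry in track A is 196.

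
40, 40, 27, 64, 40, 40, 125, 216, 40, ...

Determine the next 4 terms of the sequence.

40, 343, 512, 40

Reading positions in blocks of 4 reveals the pattern AABB — 2 tracks woven together.
Subsequence A: 40, 40, 40, 40, 40 (constant 40).
Subsequence B: 27, 64, 125, 216 (the cubes 3³, 4³, 5³, …).
The 10th slot belongs to subsequence A; its 6th term is 40.
Term 11 comes from subsequence B (its 5th entry): 343.
Position 12 falls in subsequence B as its term 6, giving 512.
Position 13 falls in subsequence A as its term 7, giving 40.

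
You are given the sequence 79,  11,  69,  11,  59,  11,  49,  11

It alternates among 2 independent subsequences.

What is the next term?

Split by position mod 2 into 2 tracks.
Track A is 79, 69, 59, 49, which is arithmetic with common difference −10.
Track B is 11, 11, 11, 11, which is always 11.
Position 9 → track A, term 5 = 39.

39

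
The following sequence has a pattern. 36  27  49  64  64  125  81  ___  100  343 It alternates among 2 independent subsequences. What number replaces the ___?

Split by position mod 2 into 2 tracks.
Track A: 36, 49, 64, 81, 100 (consecutive squares n² from n = 6).
Track B: 27, 64, 125, ?, 343 (the cubes 3³, 4³, 5³, …).
So the missing entry in track B is 216.

216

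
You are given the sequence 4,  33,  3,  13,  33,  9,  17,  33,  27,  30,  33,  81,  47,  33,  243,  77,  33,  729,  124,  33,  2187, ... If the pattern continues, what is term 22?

Split by position mod 3 into 3 tracks.
Track A is 4, 13, 17, 30, 47, 77, 124, which is each term equals the sum of the previous two.
Track B is 33, 33, 33, 33, 33, 33, 33, which is the constant sequence 33.
Track C is 3, 9, 27, 81, 243, 729, 2187, which is successive powers of 3.
Position 22 → track A, term 8 = 201.

201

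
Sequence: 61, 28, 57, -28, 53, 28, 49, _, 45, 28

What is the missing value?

The terms cycle through 2 interleaved subsequences.
Subsequence A: 61, 57, 53, 49, 45 (arithmetic with common difference −4).
Subsequence B: 28, -28, 28, ?, 28 (the oscillation 28·(−1)^(n+1)).
Subsequence B's pattern makes the blank -28.

-28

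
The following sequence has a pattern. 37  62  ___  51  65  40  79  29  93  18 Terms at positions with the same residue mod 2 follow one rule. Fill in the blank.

51

The terms cycle through 2 interleaved subsequences.
Track A = 37, ?, 65, 79, 93: linear: a_n = 23 + 14·n.
Track B = 62, 51, 40, 29, 18: linear: a_n = 73 − 11·n.
The gap is track A's term 2; the rule gives 51.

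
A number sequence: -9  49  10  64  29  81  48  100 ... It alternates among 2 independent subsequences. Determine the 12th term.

144

The terms cycle through 2 interleaved subsequences.
Track A: -9, 10, 29, 48 — arithmetic, step +19.
Track B: 49, 64, 81, 100 — consecutive squares n² from n = 7.
Position 12 falls in track B as its term 6, giving 144.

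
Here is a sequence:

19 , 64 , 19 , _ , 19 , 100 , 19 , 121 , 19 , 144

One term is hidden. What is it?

81

Taking every 2nd term gives 2 separate tracks.
Subsequence A is 19, 19, 19, 19, 19, which is constant 19.
Subsequence B is 64, ?, 100, 121, 144, which is the squares 8², 9², 10², ….
The gap is subsequence B's term 2; the rule gives 81.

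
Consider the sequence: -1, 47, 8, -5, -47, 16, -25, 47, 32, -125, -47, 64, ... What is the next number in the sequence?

The terms cycle through 3 interleaved subsequences.
Subsequence A: -1, -5, -25, -125. Geometric with ratio 5.
Subsequence B: 47, -47, 47, -47. Alternating ±47.
Subsequence C: 8, 16, 32, 64. Powers 2^3, 2^4, 2^5, ….
The 13th slot belongs to subsequence A; its 5th term is -625.

-625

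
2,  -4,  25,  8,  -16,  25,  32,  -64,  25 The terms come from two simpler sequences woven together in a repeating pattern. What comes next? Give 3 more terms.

Reading positions in blocks of 3 reveals the pattern AAB — 2 tracks woven together.
Stream A: 2, -4, 8, -16, 32, -64. Geometric with ratio -2.
Stream B: 25, 25, 25. Always 25.
Position 10 → stream A, term 7 = 128.
Position 11 falls in stream A as its term 8, giving -256.
Position 12 → stream B, term 4 = 25.

128, -256, 25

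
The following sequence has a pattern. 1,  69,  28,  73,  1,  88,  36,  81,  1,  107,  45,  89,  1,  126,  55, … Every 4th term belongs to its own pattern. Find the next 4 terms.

97, 1, 145, 66

Taking every 4th term gives 4 separate tracks.
Subsequence A is 1, 1, 1, 1, which is always 1.
Subsequence B is 69, 88, 107, 126, which is linear: a_n = 50 + 19·n.
Subsequence C is 28, 36, 45, 55, which is triangular numbers starting at T_7.
Subsequence D is 73, 81, 89, which is adding 8 each time.
Position 16 falls in subsequence D as its term 4, giving 97.
Term 17 comes from subsequence A (its 5th entry): 1.
Position 18 falls in subsequence B as its term 5, giving 145.
The 19th slot belongs to subsequence C; its 5th term is 66.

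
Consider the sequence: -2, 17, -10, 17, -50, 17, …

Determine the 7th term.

The terms cycle through 2 interleaved subsequences.
Track A: -2, -10, -50 — geometric, ×5 each step.
Track B: 17, 17, 17 — the constant sequence 17.
Term 7 comes from track A (its 4th entry): -250.

-250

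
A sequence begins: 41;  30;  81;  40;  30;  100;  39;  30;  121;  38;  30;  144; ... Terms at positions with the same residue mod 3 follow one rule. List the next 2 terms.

Split by position mod 3: positions 1, 4, 7, … form one track, and each other residue class forms its own.
Track A: 41, 40, 39, 38 (subtracting 1 each time).
Track B: 30, 30, 30, 30 (the constant sequence 30).
Track C: 81, 100, 121, 144 (the squares 9², 10², 11², …).
The 13th slot belongs to track A; its 5th term is 37.
Position 14 falls in track B as its term 5, giving 30.

37, 30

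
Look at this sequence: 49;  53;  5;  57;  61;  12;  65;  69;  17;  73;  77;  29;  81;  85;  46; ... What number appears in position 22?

105

The slot pattern repeats as AAB (period 3), so there are 2 interleaved tracks.
Track A: 49, 53, 57, 61, 65, 69, 73, 77, 81, 85 — linear: a_n = 45 + 4·n.
Track B: 5, 12, 17, 29, 46 — each term equals the sum of the previous two.
Position 22 falls in track A as its term 15, giving 105.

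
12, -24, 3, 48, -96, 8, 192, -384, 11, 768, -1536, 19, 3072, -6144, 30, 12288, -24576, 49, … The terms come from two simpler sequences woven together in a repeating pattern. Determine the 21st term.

Positions follow the repeating pattern AAB; grouping by letter gives 2 tracks.
Subsequence A: 12, -24, 48, -96, 192, -384, 768, -1536, 3072, -6144, 12288, -24576. Geometric, ×-2 each step.
Subsequence B: 3, 8, 11, 19, 30, 49. A Fibonacci-like recurrence a_n = a_{n-1} + a_{n-2}.
Position 21 → subsequence B, term 7 = 79.

79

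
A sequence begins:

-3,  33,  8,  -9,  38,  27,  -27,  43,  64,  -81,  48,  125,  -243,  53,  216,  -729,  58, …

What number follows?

Taking every 3rd term gives 3 separate tracks.
Subsequence A = -3, -9, -27, -81, -243, -729: geometric, ×3 each step.
Subsequence B = 33, 38, 43, 48, 53, 58: arithmetic, step +5.
Subsequence C = 8, 27, 64, 125, 216: consecutive cubes n³ from n = 2.
The 18th slot belongs to subsequence C; its 6th term is 343.

343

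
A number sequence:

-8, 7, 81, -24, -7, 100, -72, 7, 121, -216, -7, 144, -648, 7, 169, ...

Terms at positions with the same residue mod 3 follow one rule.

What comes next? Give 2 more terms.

-1944, -7

Read the sequence 3 terms at a time; column i is its own pattern.
Stream A: -8, -24, -72, -216, -648. Geometric, ×3 each step.
Stream B: 7, -7, 7, -7, 7. Oscillating between 7 and -7.
Stream C: 81, 100, 121, 144, 169. Perfect squares starting at 9².
The 16th slot belongs to stream A; its 6th term is -1944.
Term 17 comes from stream B (its 6th entry): -7.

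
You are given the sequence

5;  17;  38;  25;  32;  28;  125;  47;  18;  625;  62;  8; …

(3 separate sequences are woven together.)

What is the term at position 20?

107

Split by position mod 3 into 3 tracks.
Stream A: 5, 25, 125, 625. Successive powers of 5.
Stream B: 17, 32, 47, 62. Adding 15 each time.
Stream C: 38, 28, 18, 8. Arithmetic, step −10.
The 20th slot belongs to stream B; its 7th term is 107.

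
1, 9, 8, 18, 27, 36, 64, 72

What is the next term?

The terms cycle through 2 interleaved subsequences.
Track A is 1, 8, 27, 64, which is perfect cubes starting at 1³.
Track B is 9, 18, 36, 72, which is geometric with ratio 2.
Position 9 → track A, term 5 = 125.

125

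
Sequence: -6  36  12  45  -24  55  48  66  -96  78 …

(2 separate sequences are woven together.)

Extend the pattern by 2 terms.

192, 91

Split by position mod 2 into 2 tracks.
Track A: -6, 12, -24, 48, -96 (geometric, ×-2 each step).
Track B: 36, 45, 55, 66, 78 (triangular numbers starting at T_8).
Position 11 falls in track A as its term 6, giving 192.
The 12th slot belongs to track B; its 6th term is 91.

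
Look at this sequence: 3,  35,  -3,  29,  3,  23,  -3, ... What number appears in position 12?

5

Positions 1, 3, 5, … form one subsequence and positions 2, 4, 6, … form another.
Track A = 3, -3, 3, -3: oscillating between 3 and -3.
Track B = 35, 29, 23: arithmetic, step −6.
Position 12 → track B, term 6 = 5.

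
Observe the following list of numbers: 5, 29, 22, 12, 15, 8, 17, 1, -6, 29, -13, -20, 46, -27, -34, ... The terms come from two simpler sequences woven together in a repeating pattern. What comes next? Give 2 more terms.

75, -41

The slot pattern repeats as ABB (period 3), so there are 2 interleaved tracks.
Subsequence A = 5, 12, 17, 29, 46: a Fibonacci-like recurrence a_n = a_{n-1} + a_{n-2}.
Subsequence B = 29, 22, 15, 8, 1, -6, -13, -20, -27, -34: linear: a_n = 36 − 7·n.
Position 16 → subsequence A, term 6 = 75.
Term 17 comes from subsequence B (its 11th entry): -41.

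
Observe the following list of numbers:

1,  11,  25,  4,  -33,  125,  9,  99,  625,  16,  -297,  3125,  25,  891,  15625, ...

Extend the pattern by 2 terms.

36, -2673

Split by position mod 3: positions 1, 4, 7, … form one track, and each other residue class forms its own.
Stream A: 1, 4, 9, 16, 25 (perfect squares starting at 1²).
Stream B: 11, -33, 99, -297, 891 (geometric with ratio -3).
Stream C: 25, 125, 625, 3125, 15625 (powers 5^2, 5^3, 5^4, …).
Position 16 falls in stream A as its term 6, giving 36.
The 17th slot belongs to stream B; its 6th term is -2673.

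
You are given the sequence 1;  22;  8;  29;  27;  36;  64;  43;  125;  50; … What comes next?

Split by position mod 2 into 2 tracks.
Track A is 1, 8, 27, 64, 125, which is consecutive cubes n³ from n = 1.
Track B is 22, 29, 36, 43, 50, which is arithmetic, step +7.
The 11th slot belongs to track A; its 6th term is 216.

216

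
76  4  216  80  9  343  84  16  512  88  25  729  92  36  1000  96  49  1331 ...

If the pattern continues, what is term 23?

81

Split by position mod 3: positions 1, 4, 7, … form one track, and each other residue class forms its own.
Track A: 76, 80, 84, 88, 92, 96. Arithmetic with common difference +4.
Track B: 4, 9, 16, 25, 36, 49. The squares 2², 3², 4², ….
Track C: 216, 343, 512, 729, 1000, 1331. Perfect cubes starting at 6³.
Position 23 falls in track B as its term 8, giving 81.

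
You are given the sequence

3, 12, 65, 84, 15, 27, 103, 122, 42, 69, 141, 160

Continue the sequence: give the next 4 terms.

111, 180, 179, 198

The slot pattern repeats as AABB (period 4), so there are 2 interleaved tracks.
Track A = 3, 12, 15, 27, 42, 69: a Fibonacci-like recurrence a_n = a_{n-1} + a_{n-2}.
Track B = 65, 84, 103, 122, 141, 160: adding 19 each time.
Term 13 comes from track A (its 7th entry): 111.
The 14th slot belongs to track A; its 8th term is 180.
The 15th slot belongs to track B; its 7th term is 179.
Term 16 comes from track B (its 8th entry): 198.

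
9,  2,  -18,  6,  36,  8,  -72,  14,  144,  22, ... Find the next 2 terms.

Positions 1, 3, 5, … form one subsequence and positions 2, 4, 6, … form another.
Track A is 9, -18, 36, -72, 144, which is geometric with ratio -2.
Track B is 2, 6, 8, 14, 22, which is Fibonacci-style (each term is the sum of the two before it).
The 11th slot belongs to track A; its 6th term is -288.
Position 12 → track B, term 6 = 36.

-288, 36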